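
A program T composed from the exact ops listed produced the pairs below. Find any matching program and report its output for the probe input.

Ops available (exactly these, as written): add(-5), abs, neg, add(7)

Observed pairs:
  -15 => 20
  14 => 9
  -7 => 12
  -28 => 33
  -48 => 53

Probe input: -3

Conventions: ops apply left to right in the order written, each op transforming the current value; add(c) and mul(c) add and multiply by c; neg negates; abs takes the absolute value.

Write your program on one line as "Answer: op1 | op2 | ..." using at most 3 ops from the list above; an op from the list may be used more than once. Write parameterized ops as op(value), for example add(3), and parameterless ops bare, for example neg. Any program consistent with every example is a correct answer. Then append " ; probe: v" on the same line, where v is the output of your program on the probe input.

add(-5) | abs ; probe: 8

Check, running the answer program on each example:
  -15 -> -20 -> 20
  14 -> 9 -> 9
  -7 -> -12 -> 12
  -28 -> -33 -> 33
  -48 -> -53 -> 53
  probe: -3 -> -8 -> 8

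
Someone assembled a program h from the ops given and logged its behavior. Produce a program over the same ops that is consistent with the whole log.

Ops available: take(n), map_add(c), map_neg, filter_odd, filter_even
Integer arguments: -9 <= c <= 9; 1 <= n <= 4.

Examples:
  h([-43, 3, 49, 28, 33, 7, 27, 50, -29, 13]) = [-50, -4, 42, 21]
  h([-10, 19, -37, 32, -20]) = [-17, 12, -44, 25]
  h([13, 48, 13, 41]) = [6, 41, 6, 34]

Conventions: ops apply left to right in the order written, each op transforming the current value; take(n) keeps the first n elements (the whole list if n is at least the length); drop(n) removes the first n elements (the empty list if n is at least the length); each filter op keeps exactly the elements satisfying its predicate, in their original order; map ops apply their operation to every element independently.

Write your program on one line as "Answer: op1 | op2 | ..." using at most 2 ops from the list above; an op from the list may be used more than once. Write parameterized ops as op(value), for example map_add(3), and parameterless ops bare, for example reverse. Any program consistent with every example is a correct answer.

map_add(-7) | take(4)

Check, running the answer program on each example:
  [-43, 3, 49, 28, 33, 7, 27, 50, -29, 13] -> [-50, -4, 42, 21, 26, 0, 20, 43, -36, 6] -> [-50, -4, 42, 21]
  [-10, 19, -37, 32, -20] -> [-17, 12, -44, 25, -27] -> [-17, 12, -44, 25]
  [13, 48, 13, 41] -> [6, 41, 6, 34] -> [6, 41, 6, 34]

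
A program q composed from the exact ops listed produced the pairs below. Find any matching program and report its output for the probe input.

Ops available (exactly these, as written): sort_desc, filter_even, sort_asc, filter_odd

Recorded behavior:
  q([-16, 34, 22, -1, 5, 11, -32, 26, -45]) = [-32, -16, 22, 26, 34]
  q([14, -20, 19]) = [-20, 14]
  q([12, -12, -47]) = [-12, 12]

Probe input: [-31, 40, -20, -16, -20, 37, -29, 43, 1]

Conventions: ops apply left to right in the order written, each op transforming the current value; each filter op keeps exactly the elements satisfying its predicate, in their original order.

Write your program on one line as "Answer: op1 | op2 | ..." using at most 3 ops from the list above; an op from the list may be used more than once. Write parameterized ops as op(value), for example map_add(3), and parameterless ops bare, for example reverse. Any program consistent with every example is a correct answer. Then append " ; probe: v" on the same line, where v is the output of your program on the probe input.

filter_even | sort_asc ; probe: [-20, -20, -16, 40]

Check, running the answer program on each example:
  [-16, 34, 22, -1, 5, 11, -32, 26, -45] -> [-16, 34, 22, -32, 26] -> [-32, -16, 22, 26, 34]
  [14, -20, 19] -> [14, -20] -> [-20, 14]
  [12, -12, -47] -> [12, -12] -> [-12, 12]
  probe: [-31, 40, -20, -16, -20, 37, -29, 43, 1] -> [40, -20, -16, -20] -> [-20, -20, -16, 40]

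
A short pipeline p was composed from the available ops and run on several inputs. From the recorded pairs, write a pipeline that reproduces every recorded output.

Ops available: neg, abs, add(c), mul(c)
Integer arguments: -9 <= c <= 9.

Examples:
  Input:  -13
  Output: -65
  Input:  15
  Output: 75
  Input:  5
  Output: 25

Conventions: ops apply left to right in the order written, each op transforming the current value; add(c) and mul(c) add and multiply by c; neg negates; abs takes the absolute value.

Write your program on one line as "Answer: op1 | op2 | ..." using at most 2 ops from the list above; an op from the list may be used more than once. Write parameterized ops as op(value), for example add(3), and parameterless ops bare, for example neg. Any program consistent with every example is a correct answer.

mul(-1) | mul(-5)

Check, running the answer program on each example:
  -13 -> 13 -> -65
  15 -> -15 -> 75
  5 -> -5 -> 25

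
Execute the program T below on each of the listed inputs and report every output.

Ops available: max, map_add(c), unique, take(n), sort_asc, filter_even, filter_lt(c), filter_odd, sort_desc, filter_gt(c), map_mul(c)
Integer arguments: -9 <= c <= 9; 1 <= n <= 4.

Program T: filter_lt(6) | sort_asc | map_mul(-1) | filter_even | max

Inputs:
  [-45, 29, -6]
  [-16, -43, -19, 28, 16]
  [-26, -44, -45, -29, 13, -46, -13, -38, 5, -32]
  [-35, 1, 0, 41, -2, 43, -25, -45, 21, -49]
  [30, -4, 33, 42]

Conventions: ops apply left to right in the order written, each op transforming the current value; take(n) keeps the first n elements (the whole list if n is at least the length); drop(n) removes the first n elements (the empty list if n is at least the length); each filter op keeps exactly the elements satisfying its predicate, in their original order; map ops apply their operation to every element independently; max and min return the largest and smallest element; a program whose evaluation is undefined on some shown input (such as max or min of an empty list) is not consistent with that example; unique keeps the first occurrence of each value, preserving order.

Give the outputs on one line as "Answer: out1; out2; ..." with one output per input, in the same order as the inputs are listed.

6; 16; 46; 2; 4

Execution, op by op:
  [-45, 29, -6] -> [-45, -6] -> [-45, -6] -> [45, 6] -> [6] -> 6
  [-16, -43, -19, 28, 16] -> [-16, -43, -19] -> [-43, -19, -16] -> [43, 19, 16] -> [16] -> 16
  [-26, -44, -45, -29, 13, -46, -13, -38, 5, -32] -> [-26, -44, -45, -29, -46, -13, -38, 5, -32] -> [-46, -45, -44, -38, -32, -29, -26, -13, 5] -> [46, 45, 44, 38, 32, 29, 26, 13, -5] -> [46, 44, 38, 32, 26] -> 46
  [-35, 1, 0, 41, -2, 43, -25, -45, 21, -49] -> [-35, 1, 0, -2, -25, -45, -49] -> [-49, -45, -35, -25, -2, 0, 1] -> [49, 45, 35, 25, 2, 0, -1] -> [2, 0] -> 2
  [30, -4, 33, 42] -> [-4] -> [-4] -> [4] -> [4] -> 4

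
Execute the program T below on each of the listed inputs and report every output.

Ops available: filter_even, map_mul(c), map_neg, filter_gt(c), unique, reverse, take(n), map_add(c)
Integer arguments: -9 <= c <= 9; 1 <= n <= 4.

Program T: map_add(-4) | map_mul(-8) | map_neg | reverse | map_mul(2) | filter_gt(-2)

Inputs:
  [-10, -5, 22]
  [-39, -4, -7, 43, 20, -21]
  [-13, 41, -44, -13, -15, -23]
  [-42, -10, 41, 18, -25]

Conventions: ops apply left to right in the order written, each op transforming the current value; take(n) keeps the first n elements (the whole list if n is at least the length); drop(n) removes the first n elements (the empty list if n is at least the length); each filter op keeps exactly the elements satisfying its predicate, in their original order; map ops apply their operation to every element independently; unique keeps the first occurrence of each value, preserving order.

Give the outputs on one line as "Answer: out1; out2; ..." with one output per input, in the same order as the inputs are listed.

[288]; [256, 624]; [592]; [224, 592]

Execution, op by op:
  [-10, -5, 22] -> [-14, -9, 18] -> [112, 72, -144] -> [-112, -72, 144] -> [144, -72, -112] -> [288, -144, -224] -> [288]
  [-39, -4, -7, 43, 20, -21] -> [-43, -8, -11, 39, 16, -25] -> [344, 64, 88, -312, -128, 200] -> [-344, -64, -88, 312, 128, -200] -> [-200, 128, 312, -88, -64, -344] -> [-400, 256, 624, -176, -128, -688] -> [256, 624]
  [-13, 41, -44, -13, -15, -23] -> [-17, 37, -48, -17, -19, -27] -> [136, -296, 384, 136, 152, 216] -> [-136, 296, -384, -136, -152, -216] -> [-216, -152, -136, -384, 296, -136] -> [-432, -304, -272, -768, 592, -272] -> [592]
  [-42, -10, 41, 18, -25] -> [-46, -14, 37, 14, -29] -> [368, 112, -296, -112, 232] -> [-368, -112, 296, 112, -232] -> [-232, 112, 296, -112, -368] -> [-464, 224, 592, -224, -736] -> [224, 592]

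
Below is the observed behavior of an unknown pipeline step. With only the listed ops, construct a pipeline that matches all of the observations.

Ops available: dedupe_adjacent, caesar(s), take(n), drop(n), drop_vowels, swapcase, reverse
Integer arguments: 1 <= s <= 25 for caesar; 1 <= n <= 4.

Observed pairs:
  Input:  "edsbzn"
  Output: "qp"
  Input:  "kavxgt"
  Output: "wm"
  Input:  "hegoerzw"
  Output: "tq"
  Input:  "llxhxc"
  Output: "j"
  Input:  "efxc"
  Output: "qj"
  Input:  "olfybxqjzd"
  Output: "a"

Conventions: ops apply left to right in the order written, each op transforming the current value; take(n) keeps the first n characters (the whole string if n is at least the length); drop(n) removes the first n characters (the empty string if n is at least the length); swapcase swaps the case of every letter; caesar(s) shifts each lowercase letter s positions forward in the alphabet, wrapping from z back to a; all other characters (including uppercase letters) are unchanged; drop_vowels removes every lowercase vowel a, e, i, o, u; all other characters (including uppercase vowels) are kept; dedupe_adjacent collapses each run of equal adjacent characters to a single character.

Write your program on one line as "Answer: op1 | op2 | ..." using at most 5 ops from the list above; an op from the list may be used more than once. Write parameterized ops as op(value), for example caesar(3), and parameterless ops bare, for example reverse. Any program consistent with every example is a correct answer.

take(3) | caesar(9) | drop_vowels | caesar(3) | take(2)

Check, running the answer program on each example:
  "edsbzn" -> "eds" -> "nmb" -> "nmb" -> "qpe" -> "qp"
  "kavxgt" -> "kav" -> "tje" -> "tj" -> "wm" -> "wm"
  "hegoerzw" -> "heg" -> "qnp" -> "qnp" -> "tqs" -> "tq"
  "llxhxc" -> "llx" -> "uug" -> "g" -> "j" -> "j"
  "efxc" -> "efx" -> "nog" -> "ng" -> "qj" -> "qj"
  "olfybxqjzd" -> "olf" -> "xuo" -> "x" -> "a" -> "a"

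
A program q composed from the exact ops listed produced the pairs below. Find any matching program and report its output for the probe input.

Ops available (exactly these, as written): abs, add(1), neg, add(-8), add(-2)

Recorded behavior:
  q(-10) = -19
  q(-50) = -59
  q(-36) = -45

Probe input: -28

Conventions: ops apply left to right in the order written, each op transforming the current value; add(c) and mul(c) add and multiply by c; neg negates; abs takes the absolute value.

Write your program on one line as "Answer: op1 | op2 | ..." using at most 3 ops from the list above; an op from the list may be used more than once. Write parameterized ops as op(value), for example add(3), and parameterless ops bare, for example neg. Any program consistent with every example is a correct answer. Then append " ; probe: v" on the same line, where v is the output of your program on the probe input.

add(-2) | add(1) | add(-8) ; probe: -37

Check, running the answer program on each example:
  -10 -> -12 -> -11 -> -19
  -50 -> -52 -> -51 -> -59
  -36 -> -38 -> -37 -> -45
  probe: -28 -> -30 -> -29 -> -37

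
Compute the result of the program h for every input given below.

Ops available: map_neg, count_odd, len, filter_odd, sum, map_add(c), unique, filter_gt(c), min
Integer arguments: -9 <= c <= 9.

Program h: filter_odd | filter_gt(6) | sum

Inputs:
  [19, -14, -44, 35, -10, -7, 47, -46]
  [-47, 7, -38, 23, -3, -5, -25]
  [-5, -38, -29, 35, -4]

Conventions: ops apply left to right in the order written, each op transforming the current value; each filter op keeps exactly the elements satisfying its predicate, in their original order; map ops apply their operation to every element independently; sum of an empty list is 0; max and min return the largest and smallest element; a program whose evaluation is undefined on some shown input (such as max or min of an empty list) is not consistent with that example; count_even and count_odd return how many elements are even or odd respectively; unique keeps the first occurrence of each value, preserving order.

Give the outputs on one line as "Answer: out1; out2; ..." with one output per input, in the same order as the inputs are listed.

Execution, op by op:
  [19, -14, -44, 35, -10, -7, 47, -46] -> [19, 35, -7, 47] -> [19, 35, 47] -> 101
  [-47, 7, -38, 23, -3, -5, -25] -> [-47, 7, 23, -3, -5, -25] -> [7, 23] -> 30
  [-5, -38, -29, 35, -4] -> [-5, -29, 35] -> [35] -> 35

101; 30; 35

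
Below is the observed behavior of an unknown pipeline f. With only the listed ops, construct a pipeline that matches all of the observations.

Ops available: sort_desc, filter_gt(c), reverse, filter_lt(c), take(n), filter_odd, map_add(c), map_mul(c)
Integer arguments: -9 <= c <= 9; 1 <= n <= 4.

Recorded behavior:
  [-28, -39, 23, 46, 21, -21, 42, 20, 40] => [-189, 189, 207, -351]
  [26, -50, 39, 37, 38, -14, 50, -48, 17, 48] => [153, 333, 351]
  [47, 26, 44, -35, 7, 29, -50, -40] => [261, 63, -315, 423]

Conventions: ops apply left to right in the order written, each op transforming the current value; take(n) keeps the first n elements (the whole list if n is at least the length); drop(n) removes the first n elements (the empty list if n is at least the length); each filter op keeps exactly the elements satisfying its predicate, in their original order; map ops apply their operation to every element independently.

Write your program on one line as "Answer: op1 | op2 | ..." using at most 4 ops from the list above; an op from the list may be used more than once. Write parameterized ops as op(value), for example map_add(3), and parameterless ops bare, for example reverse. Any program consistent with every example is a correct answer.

filter_odd | map_mul(9) | reverse

Check, running the answer program on each example:
  [-28, -39, 23, 46, 21, -21, 42, 20, 40] -> [-39, 23, 21, -21] -> [-351, 207, 189, -189] -> [-189, 189, 207, -351]
  [26, -50, 39, 37, 38, -14, 50, -48, 17, 48] -> [39, 37, 17] -> [351, 333, 153] -> [153, 333, 351]
  [47, 26, 44, -35, 7, 29, -50, -40] -> [47, -35, 7, 29] -> [423, -315, 63, 261] -> [261, 63, -315, 423]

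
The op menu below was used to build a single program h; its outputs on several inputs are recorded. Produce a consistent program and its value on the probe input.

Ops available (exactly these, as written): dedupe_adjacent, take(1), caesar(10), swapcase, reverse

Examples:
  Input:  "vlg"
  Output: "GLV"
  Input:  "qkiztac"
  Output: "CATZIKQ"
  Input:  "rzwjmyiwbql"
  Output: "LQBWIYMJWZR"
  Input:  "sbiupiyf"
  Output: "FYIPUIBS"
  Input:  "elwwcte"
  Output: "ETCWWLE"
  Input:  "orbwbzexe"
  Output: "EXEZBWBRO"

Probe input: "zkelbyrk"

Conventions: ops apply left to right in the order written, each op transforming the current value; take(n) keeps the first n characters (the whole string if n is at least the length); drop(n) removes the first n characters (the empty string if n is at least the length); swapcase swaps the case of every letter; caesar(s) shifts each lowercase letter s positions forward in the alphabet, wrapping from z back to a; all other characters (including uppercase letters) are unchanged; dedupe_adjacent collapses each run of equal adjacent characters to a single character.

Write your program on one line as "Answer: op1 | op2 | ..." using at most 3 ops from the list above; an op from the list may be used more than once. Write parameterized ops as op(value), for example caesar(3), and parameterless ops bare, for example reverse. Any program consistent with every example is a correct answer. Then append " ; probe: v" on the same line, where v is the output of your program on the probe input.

reverse | swapcase ; probe: "KRYBLEKZ"

Check, running the answer program on each example:
  "vlg" -> "glv" -> "GLV"
  "qkiztac" -> "catzikq" -> "CATZIKQ"
  "rzwjmyiwbql" -> "lqbwiymjwzr" -> "LQBWIYMJWZR"
  "sbiupiyf" -> "fyipuibs" -> "FYIPUIBS"
  "elwwcte" -> "etcwwle" -> "ETCWWLE"
  "orbwbzexe" -> "exezbwbro" -> "EXEZBWBRO"
  probe: "zkelbyrk" -> "kryblekz" -> "KRYBLEKZ"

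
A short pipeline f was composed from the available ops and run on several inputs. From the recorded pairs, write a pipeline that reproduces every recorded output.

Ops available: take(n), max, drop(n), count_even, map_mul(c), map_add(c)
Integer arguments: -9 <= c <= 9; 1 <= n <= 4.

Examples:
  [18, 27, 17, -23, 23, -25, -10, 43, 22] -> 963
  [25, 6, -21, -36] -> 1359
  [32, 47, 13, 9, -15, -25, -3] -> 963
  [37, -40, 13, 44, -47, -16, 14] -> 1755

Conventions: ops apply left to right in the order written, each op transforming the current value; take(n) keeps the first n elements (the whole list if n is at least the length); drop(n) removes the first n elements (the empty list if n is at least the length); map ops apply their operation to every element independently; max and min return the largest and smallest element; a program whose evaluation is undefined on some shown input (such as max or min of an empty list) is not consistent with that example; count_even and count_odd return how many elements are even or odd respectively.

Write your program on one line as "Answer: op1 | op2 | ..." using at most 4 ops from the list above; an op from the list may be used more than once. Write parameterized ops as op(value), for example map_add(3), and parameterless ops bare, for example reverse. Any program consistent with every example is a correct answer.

map_mul(-4) | map_add(7) | map_mul(9) | max

Check, running the answer program on each example:
  [18, 27, 17, -23, 23, -25, -10, 43, 22] -> [-72, -108, -68, 92, -92, 100, 40, -172, -88] -> [-65, -101, -61, 99, -85, 107, 47, -165, -81] -> [-585, -909, -549, 891, -765, 963, 423, -1485, -729] -> 963
  [25, 6, -21, -36] -> [-100, -24, 84, 144] -> [-93, -17, 91, 151] -> [-837, -153, 819, 1359] -> 1359
  [32, 47, 13, 9, -15, -25, -3] -> [-128, -188, -52, -36, 60, 100, 12] -> [-121, -181, -45, -29, 67, 107, 19] -> [-1089, -1629, -405, -261, 603, 963, 171] -> 963
  [37, -40, 13, 44, -47, -16, 14] -> [-148, 160, -52, -176, 188, 64, -56] -> [-141, 167, -45, -169, 195, 71, -49] -> [-1269, 1503, -405, -1521, 1755, 639, -441] -> 1755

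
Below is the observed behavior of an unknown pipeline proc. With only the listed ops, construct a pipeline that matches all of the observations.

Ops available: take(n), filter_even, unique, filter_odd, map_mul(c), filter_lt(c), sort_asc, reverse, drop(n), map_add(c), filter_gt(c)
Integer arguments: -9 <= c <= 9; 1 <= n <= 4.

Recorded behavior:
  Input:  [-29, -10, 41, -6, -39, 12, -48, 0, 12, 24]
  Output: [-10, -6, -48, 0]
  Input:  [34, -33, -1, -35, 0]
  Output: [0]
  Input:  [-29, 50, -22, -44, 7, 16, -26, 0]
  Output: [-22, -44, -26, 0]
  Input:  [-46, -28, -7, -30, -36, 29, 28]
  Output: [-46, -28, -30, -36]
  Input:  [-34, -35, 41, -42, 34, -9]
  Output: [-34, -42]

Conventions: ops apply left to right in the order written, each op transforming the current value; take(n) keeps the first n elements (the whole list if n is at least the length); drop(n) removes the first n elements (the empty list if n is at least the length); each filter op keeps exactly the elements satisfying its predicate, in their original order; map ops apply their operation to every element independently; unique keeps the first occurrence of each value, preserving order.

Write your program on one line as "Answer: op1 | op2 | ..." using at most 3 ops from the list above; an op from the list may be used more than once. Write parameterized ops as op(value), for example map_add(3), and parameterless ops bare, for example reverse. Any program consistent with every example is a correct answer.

filter_even | filter_lt(3)

Check, running the answer program on each example:
  [-29, -10, 41, -6, -39, 12, -48, 0, 12, 24] -> [-10, -6, 12, -48, 0, 12, 24] -> [-10, -6, -48, 0]
  [34, -33, -1, -35, 0] -> [34, 0] -> [0]
  [-29, 50, -22, -44, 7, 16, -26, 0] -> [50, -22, -44, 16, -26, 0] -> [-22, -44, -26, 0]
  [-46, -28, -7, -30, -36, 29, 28] -> [-46, -28, -30, -36, 28] -> [-46, -28, -30, -36]
  [-34, -35, 41, -42, 34, -9] -> [-34, -42, 34] -> [-34, -42]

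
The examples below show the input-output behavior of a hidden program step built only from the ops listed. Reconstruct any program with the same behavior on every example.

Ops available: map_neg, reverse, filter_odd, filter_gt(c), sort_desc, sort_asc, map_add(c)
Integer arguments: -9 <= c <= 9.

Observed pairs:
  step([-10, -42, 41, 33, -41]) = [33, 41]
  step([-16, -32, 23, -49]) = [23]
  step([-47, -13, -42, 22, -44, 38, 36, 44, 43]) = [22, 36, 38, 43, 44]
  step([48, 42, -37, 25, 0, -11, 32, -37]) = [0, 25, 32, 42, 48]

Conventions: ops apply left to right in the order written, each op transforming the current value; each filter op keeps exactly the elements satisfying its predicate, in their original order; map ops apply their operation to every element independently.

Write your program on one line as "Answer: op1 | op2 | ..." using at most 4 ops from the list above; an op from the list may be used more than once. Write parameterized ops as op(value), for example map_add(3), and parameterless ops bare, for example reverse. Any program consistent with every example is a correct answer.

sort_desc | reverse | filter_gt(-4)

Check, running the answer program on each example:
  [-10, -42, 41, 33, -41] -> [41, 33, -10, -41, -42] -> [-42, -41, -10, 33, 41] -> [33, 41]
  [-16, -32, 23, -49] -> [23, -16, -32, -49] -> [-49, -32, -16, 23] -> [23]
  [-47, -13, -42, 22, -44, 38, 36, 44, 43] -> [44, 43, 38, 36, 22, -13, -42, -44, -47] -> [-47, -44, -42, -13, 22, 36, 38, 43, 44] -> [22, 36, 38, 43, 44]
  [48, 42, -37, 25, 0, -11, 32, -37] -> [48, 42, 32, 25, 0, -11, -37, -37] -> [-37, -37, -11, 0, 25, 32, 42, 48] -> [0, 25, 32, 42, 48]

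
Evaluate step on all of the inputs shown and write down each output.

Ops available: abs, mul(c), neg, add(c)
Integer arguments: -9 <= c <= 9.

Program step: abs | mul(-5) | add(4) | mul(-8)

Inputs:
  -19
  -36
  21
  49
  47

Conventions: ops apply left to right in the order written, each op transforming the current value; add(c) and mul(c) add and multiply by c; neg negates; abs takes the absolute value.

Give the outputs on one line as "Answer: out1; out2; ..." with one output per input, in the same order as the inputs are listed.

Execution, op by op:
  -19 -> 19 -> -95 -> -91 -> 728
  -36 -> 36 -> -180 -> -176 -> 1408
  21 -> 21 -> -105 -> -101 -> 808
  49 -> 49 -> -245 -> -241 -> 1928
  47 -> 47 -> -235 -> -231 -> 1848

728; 1408; 808; 1928; 1848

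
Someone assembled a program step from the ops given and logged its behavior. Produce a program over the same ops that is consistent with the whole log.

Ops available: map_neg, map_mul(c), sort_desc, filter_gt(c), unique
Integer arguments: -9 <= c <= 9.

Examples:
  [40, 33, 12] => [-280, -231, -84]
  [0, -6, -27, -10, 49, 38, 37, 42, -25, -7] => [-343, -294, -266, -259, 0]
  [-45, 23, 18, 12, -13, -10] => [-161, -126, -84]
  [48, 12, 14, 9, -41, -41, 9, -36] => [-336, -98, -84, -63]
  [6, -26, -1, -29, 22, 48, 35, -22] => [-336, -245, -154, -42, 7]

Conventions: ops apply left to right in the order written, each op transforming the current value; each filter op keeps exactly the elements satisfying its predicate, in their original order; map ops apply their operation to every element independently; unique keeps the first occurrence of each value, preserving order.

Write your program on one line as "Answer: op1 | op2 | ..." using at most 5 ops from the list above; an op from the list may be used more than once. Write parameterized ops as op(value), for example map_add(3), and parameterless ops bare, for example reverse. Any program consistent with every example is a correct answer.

sort_desc | filter_gt(-3) | map_mul(-7) | unique

Check, running the answer program on each example:
  [40, 33, 12] -> [40, 33, 12] -> [40, 33, 12] -> [-280, -231, -84] -> [-280, -231, -84]
  [0, -6, -27, -10, 49, 38, 37, 42, -25, -7] -> [49, 42, 38, 37, 0, -6, -7, -10, -25, -27] -> [49, 42, 38, 37, 0] -> [-343, -294, -266, -259, 0] -> [-343, -294, -266, -259, 0]
  [-45, 23, 18, 12, -13, -10] -> [23, 18, 12, -10, -13, -45] -> [23, 18, 12] -> [-161, -126, -84] -> [-161, -126, -84]
  [48, 12, 14, 9, -41, -41, 9, -36] -> [48, 14, 12, 9, 9, -36, -41, -41] -> [48, 14, 12, 9, 9] -> [-336, -98, -84, -63, -63] -> [-336, -98, -84, -63]
  [6, -26, -1, -29, 22, 48, 35, -22] -> [48, 35, 22, 6, -1, -22, -26, -29] -> [48, 35, 22, 6, -1] -> [-336, -245, -154, -42, 7] -> [-336, -245, -154, -42, 7]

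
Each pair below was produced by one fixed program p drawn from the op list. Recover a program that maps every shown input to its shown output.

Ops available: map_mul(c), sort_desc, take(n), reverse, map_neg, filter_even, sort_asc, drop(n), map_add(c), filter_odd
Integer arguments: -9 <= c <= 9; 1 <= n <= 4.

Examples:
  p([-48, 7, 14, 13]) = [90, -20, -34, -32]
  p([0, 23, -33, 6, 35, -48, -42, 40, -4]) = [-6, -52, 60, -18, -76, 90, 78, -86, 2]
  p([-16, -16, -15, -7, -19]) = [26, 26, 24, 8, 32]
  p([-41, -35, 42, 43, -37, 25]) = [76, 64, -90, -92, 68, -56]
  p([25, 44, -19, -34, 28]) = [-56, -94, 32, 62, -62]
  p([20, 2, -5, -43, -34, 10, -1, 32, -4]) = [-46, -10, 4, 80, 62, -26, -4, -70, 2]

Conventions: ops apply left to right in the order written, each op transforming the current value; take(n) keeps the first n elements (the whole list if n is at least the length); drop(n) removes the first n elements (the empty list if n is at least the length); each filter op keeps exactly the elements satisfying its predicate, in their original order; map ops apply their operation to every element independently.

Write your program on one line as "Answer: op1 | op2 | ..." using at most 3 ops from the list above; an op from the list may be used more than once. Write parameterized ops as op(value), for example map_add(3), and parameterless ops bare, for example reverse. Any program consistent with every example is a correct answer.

map_mul(-2) | map_add(-6)

Check, running the answer program on each example:
  [-48, 7, 14, 13] -> [96, -14, -28, -26] -> [90, -20, -34, -32]
  [0, 23, -33, 6, 35, -48, -42, 40, -4] -> [0, -46, 66, -12, -70, 96, 84, -80, 8] -> [-6, -52, 60, -18, -76, 90, 78, -86, 2]
  [-16, -16, -15, -7, -19] -> [32, 32, 30, 14, 38] -> [26, 26, 24, 8, 32]
  [-41, -35, 42, 43, -37, 25] -> [82, 70, -84, -86, 74, -50] -> [76, 64, -90, -92, 68, -56]
  [25, 44, -19, -34, 28] -> [-50, -88, 38, 68, -56] -> [-56, -94, 32, 62, -62]
  [20, 2, -5, -43, -34, 10, -1, 32, -4] -> [-40, -4, 10, 86, 68, -20, 2, -64, 8] -> [-46, -10, 4, 80, 62, -26, -4, -70, 2]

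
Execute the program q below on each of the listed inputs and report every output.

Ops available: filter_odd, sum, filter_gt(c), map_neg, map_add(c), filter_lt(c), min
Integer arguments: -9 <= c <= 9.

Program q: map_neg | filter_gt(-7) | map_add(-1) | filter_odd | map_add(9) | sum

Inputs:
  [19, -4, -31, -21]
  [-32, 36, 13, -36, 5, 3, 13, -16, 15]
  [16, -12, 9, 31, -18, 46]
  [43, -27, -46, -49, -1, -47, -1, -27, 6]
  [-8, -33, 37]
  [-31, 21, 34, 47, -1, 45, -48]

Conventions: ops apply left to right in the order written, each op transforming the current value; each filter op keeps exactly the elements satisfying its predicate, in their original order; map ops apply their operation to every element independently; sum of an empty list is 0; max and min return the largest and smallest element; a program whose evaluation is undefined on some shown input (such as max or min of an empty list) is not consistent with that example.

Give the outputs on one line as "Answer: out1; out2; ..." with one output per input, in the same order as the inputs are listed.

12; 108; 46; 56; 16; 56

Execution, op by op:
  [19, -4, -31, -21] -> [-19, 4, 31, 21] -> [4, 31, 21] -> [3, 30, 20] -> [3] -> [12] -> 12
  [-32, 36, 13, -36, 5, 3, 13, -16, 15] -> [32, -36, -13, 36, -5, -3, -13, 16, -15] -> [32, 36, -5, -3, 16] -> [31, 35, -6, -4, 15] -> [31, 35, 15] -> [40, 44, 24] -> 108
  [16, -12, 9, 31, -18, 46] -> [-16, 12, -9, -31, 18, -46] -> [12, 18] -> [11, 17] -> [11, 17] -> [20, 26] -> 46
  [43, -27, -46, -49, -1, -47, -1, -27, 6] -> [-43, 27, 46, 49, 1, 47, 1, 27, -6] -> [27, 46, 49, 1, 47, 1, 27, -6] -> [26, 45, 48, 0, 46, 0, 26, -7] -> [45, -7] -> [54, 2] -> 56
  [-8, -33, 37] -> [8, 33, -37] -> [8, 33] -> [7, 32] -> [7] -> [16] -> 16
  [-31, 21, 34, 47, -1, 45, -48] -> [31, -21, -34, -47, 1, -45, 48] -> [31, 1, 48] -> [30, 0, 47] -> [47] -> [56] -> 56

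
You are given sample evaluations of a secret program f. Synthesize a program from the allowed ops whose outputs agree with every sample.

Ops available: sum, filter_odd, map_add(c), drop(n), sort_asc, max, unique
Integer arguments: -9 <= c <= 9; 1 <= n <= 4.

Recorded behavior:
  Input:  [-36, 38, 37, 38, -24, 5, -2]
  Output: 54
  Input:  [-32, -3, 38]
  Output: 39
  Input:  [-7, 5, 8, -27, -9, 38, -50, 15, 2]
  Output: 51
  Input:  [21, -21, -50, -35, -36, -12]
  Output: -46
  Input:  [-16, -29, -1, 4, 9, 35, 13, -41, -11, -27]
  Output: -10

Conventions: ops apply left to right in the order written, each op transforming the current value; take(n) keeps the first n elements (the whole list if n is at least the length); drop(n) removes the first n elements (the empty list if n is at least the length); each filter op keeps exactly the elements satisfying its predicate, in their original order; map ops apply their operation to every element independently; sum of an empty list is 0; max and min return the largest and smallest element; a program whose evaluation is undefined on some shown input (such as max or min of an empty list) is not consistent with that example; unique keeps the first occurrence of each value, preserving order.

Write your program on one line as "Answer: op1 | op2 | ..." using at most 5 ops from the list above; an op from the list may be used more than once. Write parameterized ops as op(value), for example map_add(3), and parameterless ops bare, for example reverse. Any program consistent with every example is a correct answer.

map_add(1) | sort_asc | drop(1) | filter_odd | sum

Check, running the answer program on each example:
  [-36, 38, 37, 38, -24, 5, -2] -> [-35, 39, 38, 39, -23, 6, -1] -> [-35, -23, -1, 6, 38, 39, 39] -> [-23, -1, 6, 38, 39, 39] -> [-23, -1, 39, 39] -> 54
  [-32, -3, 38] -> [-31, -2, 39] -> [-31, -2, 39] -> [-2, 39] -> [39] -> 39
  [-7, 5, 8, -27, -9, 38, -50, 15, 2] -> [-6, 6, 9, -26, -8, 39, -49, 16, 3] -> [-49, -26, -8, -6, 3, 6, 9, 16, 39] -> [-26, -8, -6, 3, 6, 9, 16, 39] -> [3, 9, 39] -> 51
  [21, -21, -50, -35, -36, -12] -> [22, -20, -49, -34, -35, -11] -> [-49, -35, -34, -20, -11, 22] -> [-35, -34, -20, -11, 22] -> [-35, -11] -> -46
  [-16, -29, -1, 4, 9, 35, 13, -41, -11, -27] -> [-15, -28, 0, 5, 10, 36, 14, -40, -10, -26] -> [-40, -28, -26, -15, -10, 0, 5, 10, 14, 36] -> [-28, -26, -15, -10, 0, 5, 10, 14, 36] -> [-15, 5] -> -10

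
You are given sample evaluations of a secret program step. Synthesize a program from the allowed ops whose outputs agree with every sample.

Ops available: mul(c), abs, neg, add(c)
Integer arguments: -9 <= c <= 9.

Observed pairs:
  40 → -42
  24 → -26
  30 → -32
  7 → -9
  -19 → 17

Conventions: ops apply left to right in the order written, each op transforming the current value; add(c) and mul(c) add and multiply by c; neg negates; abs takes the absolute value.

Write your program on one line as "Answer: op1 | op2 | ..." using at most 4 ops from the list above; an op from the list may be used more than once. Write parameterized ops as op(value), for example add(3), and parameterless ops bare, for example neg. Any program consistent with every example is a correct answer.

neg | add(1) | add(-3)

Check, running the answer program on each example:
  40 -> -40 -> -39 -> -42
  24 -> -24 -> -23 -> -26
  30 -> -30 -> -29 -> -32
  7 -> -7 -> -6 -> -9
  -19 -> 19 -> 20 -> 17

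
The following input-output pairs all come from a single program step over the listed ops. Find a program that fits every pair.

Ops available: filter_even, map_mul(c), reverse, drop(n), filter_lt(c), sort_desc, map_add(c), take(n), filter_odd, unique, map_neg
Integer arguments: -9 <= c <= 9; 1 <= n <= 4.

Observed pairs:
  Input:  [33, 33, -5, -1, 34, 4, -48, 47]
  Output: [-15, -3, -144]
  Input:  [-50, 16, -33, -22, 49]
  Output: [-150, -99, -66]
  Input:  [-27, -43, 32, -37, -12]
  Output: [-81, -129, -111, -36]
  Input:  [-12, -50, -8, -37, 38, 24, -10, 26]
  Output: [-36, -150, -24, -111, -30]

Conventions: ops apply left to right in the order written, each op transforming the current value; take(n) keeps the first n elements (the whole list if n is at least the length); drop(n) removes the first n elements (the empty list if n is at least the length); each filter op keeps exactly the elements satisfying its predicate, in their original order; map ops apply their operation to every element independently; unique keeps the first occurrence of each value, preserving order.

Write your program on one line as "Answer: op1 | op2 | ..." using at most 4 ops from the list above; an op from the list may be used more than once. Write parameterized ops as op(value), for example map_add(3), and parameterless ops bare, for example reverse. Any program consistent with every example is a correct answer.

map_neg | map_mul(-3) | filter_lt(8)

Check, running the answer program on each example:
  [33, 33, -5, -1, 34, 4, -48, 47] -> [-33, -33, 5, 1, -34, -4, 48, -47] -> [99, 99, -15, -3, 102, 12, -144, 141] -> [-15, -3, -144]
  [-50, 16, -33, -22, 49] -> [50, -16, 33, 22, -49] -> [-150, 48, -99, -66, 147] -> [-150, -99, -66]
  [-27, -43, 32, -37, -12] -> [27, 43, -32, 37, 12] -> [-81, -129, 96, -111, -36] -> [-81, -129, -111, -36]
  [-12, -50, -8, -37, 38, 24, -10, 26] -> [12, 50, 8, 37, -38, -24, 10, -26] -> [-36, -150, -24, -111, 114, 72, -30, 78] -> [-36, -150, -24, -111, -30]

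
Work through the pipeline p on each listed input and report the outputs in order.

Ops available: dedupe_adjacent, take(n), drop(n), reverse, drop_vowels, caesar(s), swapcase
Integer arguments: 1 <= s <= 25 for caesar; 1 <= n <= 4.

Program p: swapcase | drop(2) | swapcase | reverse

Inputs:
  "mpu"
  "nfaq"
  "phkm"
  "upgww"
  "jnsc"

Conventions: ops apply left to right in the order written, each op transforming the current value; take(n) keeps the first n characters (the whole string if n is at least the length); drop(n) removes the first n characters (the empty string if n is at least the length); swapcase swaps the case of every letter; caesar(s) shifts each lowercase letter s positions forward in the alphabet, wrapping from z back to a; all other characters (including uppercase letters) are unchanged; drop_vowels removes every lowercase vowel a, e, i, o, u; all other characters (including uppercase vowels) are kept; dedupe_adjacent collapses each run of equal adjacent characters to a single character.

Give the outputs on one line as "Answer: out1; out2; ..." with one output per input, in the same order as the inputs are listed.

Execution, op by op:
  "mpu" -> "MPU" -> "U" -> "u" -> "u"
  "nfaq" -> "NFAQ" -> "AQ" -> "aq" -> "qa"
  "phkm" -> "PHKM" -> "KM" -> "km" -> "mk"
  "upgww" -> "UPGWW" -> "GWW" -> "gww" -> "wwg"
  "jnsc" -> "JNSC" -> "SC" -> "sc" -> "cs"

"u"; "qa"; "mk"; "wwg"; "cs"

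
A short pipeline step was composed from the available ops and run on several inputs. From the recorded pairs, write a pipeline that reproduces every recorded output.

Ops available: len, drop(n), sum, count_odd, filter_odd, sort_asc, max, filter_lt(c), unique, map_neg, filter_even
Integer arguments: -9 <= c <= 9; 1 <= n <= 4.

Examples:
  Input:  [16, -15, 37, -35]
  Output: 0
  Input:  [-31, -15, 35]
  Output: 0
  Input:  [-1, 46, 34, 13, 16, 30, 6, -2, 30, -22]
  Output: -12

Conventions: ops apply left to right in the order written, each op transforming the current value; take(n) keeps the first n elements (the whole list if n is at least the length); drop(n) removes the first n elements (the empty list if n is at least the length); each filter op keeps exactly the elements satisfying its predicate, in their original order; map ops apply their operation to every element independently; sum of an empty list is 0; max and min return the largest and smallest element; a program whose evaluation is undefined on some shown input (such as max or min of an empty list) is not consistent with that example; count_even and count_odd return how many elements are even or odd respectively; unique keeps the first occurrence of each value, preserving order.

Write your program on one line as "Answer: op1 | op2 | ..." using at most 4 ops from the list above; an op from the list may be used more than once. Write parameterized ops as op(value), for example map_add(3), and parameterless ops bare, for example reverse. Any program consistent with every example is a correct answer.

map_neg | drop(3) | drop(3) | sum

Check, running the answer program on each example:
  [16, -15, 37, -35] -> [-16, 15, -37, 35] -> [35] -> [] -> 0
  [-31, -15, 35] -> [31, 15, -35] -> [] -> [] -> 0
  [-1, 46, 34, 13, 16, 30, 6, -2, 30, -22] -> [1, -46, -34, -13, -16, -30, -6, 2, -30, 22] -> [-13, -16, -30, -6, 2, -30, 22] -> [-6, 2, -30, 22] -> -12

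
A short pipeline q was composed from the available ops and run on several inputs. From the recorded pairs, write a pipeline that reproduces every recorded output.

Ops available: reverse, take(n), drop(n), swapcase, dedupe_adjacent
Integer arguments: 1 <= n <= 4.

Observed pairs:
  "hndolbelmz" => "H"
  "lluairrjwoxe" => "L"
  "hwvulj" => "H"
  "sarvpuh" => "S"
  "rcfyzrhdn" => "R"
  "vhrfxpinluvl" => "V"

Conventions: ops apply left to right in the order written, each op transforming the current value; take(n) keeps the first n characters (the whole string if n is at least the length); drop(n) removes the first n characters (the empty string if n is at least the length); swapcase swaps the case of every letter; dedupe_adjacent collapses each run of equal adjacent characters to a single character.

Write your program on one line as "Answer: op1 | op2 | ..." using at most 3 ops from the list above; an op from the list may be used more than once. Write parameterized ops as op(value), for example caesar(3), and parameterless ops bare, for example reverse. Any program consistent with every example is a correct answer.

swapcase | dedupe_adjacent | take(1)

Check, running the answer program on each example:
  "hndolbelmz" -> "HNDOLBELMZ" -> "HNDOLBELMZ" -> "H"
  "lluairrjwoxe" -> "LLUAIRRJWOXE" -> "LUAIRJWOXE" -> "L"
  "hwvulj" -> "HWVULJ" -> "HWVULJ" -> "H"
  "sarvpuh" -> "SARVPUH" -> "SARVPUH" -> "S"
  "rcfyzrhdn" -> "RCFYZRHDN" -> "RCFYZRHDN" -> "R"
  "vhrfxpinluvl" -> "VHRFXPINLUVL" -> "VHRFXPINLUVL" -> "V"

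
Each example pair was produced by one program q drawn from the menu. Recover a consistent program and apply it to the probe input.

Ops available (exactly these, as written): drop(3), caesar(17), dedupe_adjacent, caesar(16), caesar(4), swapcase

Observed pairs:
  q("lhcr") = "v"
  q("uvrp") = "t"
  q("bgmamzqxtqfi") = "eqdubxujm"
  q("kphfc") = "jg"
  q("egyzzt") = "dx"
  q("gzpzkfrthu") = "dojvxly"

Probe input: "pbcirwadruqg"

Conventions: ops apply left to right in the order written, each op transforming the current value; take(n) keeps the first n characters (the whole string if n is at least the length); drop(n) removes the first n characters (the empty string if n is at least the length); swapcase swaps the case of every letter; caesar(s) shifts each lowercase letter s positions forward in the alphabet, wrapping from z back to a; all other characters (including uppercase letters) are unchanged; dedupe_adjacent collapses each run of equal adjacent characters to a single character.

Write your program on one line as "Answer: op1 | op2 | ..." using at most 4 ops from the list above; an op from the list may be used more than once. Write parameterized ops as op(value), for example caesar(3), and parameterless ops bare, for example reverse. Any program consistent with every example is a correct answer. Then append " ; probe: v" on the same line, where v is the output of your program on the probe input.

dedupe_adjacent | drop(3) | caesar(4) ; probe: "mvaehvyuk"

Check, running the answer program on each example:
  "lhcr" -> "lhcr" -> "r" -> "v"
  "uvrp" -> "uvrp" -> "p" -> "t"
  "bgmamzqxtqfi" -> "bgmamzqxtqfi" -> "amzqxtqfi" -> "eqdubxujm"
  "kphfc" -> "kphfc" -> "fc" -> "jg"
  "egyzzt" -> "egyzt" -> "zt" -> "dx"
  "gzpzkfrthu" -> "gzpzkfrthu" -> "zkfrthu" -> "dojvxly"
  probe: "pbcirwadruqg" -> "pbcirwadruqg" -> "irwadruqg" -> "mvaehvyuk"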